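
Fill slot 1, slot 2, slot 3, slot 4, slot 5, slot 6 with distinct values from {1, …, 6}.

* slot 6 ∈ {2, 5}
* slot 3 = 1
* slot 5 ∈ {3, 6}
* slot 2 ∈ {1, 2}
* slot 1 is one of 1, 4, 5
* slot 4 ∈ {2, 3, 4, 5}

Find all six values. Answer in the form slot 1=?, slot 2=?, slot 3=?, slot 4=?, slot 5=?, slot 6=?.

slot 1=4, slot 2=2, slot 3=1, slot 4=3, slot 5=6, slot 6=5

slot 3 has just one choice, so slot 3 = 1. Eliminate 1 elsewhere: slot 1, slot 2.
slot 2 must be 2 (only option left). Eliminate 2 elsewhere: slot 4, slot 6.
slot 6 must be 5 (only option left). So slot 1, slot 4 can't be 5.
slot 1's domain is down to {4}, so slot 1 = 4. So slot 4 can't be 4.
slot 4's domain is down to {3}, so slot 4 = 3. Strike 3 from slot 5.
slot 5 must be 6 (only option left).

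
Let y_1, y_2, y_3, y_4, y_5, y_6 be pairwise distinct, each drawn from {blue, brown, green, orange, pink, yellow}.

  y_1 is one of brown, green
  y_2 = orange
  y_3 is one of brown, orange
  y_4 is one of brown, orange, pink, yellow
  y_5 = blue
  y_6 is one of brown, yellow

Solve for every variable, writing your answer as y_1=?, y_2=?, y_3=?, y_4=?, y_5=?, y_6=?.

y_2 has just one choice, so y_2 = orange. Strike orange from y_3, y_4.
y_3 must be brown (only option left). So y_1, y_4, y_6 can't be brown.
y_5 has just one choice, so y_5 = blue.
y_6's domain is down to {yellow}, so y_6 = yellow. Remove yellow from y_4.
y_1 has just one choice, so y_1 = green.
y_4 has just one choice, so y_4 = pink.

y_1=green, y_2=orange, y_3=brown, y_4=pink, y_5=blue, y_6=yellow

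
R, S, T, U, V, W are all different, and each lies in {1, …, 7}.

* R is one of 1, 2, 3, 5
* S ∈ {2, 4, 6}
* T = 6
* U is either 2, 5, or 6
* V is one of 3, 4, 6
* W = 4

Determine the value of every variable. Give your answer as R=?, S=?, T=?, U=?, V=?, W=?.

R=1, S=2, T=6, U=5, V=3, W=4

T's domain is down to {6}, so T = 6. Eliminate 6 elsewhere: S, U, V.
W has just one choice, so W = 4. So S, V can't be 4.
S has just one choice, so S = 2. Eliminate 2 elsewhere: R, U.
That leaves U = 5. Remove 5 from R.
That leaves V = 3. Remove 3 from R.
R must be 1 (only option left).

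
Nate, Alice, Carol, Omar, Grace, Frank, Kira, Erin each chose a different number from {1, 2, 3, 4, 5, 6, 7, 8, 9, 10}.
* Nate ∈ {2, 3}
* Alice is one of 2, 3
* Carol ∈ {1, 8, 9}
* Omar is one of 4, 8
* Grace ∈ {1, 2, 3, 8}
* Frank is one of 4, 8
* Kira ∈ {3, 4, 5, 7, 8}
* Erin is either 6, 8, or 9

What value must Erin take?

6

The 2 variables Nate and Alice are confined to {2, 3}, which locks those values in; drop them from Grace, Kira.
Omar and Frank between them cover only {4, 8} — a naked pair. Remove those values from Carol, Grace, Kira, Erin.
Grace's domain is down to {1}, so Grace = 1. So Carol can't be 1.
Carol's domain is down to {9}, so Carol = 9. Eliminate 9 elsewhere: Erin.
So Erin = 6.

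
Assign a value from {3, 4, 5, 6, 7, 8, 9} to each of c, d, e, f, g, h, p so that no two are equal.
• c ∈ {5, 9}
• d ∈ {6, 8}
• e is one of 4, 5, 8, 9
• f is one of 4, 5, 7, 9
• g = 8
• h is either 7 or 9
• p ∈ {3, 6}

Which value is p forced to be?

3

g has just one choice, so g = 8. So d, e can't be 8.
d must be 6 (only option left). Eliminate 6 elsewhere: p.
So p = 3.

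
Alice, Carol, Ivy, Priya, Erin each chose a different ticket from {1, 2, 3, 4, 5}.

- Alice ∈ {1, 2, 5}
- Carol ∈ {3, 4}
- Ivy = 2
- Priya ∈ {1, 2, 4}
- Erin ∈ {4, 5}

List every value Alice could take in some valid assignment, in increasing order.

Ivy has just one choice, so Ivy = 2. So Alice, Priya can't be 2.
The 4 still-open variables together cover exactly {1, 3, 4, 5} — 4 values for 4 variables — and 3 appears only in Carol's list, so Carol = 3.
No further eliminations apply; Alice can still be any of 1, 5.

1, 5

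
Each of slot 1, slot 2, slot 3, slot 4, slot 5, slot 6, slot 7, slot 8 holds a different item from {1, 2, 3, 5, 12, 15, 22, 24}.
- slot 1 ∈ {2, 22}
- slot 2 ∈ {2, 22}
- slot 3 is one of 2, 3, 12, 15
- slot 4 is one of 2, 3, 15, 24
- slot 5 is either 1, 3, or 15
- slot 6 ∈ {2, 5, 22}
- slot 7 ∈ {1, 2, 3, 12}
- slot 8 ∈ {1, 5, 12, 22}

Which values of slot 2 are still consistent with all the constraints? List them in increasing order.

2, 22

The 8 variables together cover exactly {1, 2, 3, 5, 12, 15, 22, 24} — 8 values for 8 variables — and 24 appears only in slot 4's list, so slot 4 = 24.
slot 1 and slot 2 share exactly the 2 values {2, 22}; by pigeonhole those values go to them, so strike 2, 22 from slot 3, slot 6, slot 7, slot 8.
slot 6's domain is down to {5}, so slot 6 = 5. Eliminate 5 elsewhere: slot 8.
No further eliminations apply; slot 2 can still be any of 2, 22.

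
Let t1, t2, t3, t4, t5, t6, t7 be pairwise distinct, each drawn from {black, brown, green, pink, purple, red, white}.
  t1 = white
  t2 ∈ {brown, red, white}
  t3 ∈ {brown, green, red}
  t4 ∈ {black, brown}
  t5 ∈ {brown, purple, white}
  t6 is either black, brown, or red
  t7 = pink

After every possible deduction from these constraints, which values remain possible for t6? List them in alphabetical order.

t1 must be white (only option left). So t2, t5 can't be white.
t7 has just one choice, so t7 = pink.
The 5 still-open variables together cover exactly {black, brown, green, purple, red} — 5 values for 5 variables — and green appears only in t3's list, so t3 = green.
The 4 still-open variables draw from only 4 values {black, brown, purple, red}, so each is used; only t5 can be purple, hence t5 = purple.
No further eliminations apply; t6 can still be any of black, brown, red.

black, brown, red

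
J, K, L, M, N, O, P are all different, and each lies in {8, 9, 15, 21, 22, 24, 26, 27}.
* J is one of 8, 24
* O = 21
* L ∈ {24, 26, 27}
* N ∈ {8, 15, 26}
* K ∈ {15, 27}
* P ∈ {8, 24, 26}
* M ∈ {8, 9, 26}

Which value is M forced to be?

9

O's domain is down to {21}, so O = 21.
Among the 6 still-open variables, 9 fits only M (and all 6 values in {8, 9, 15, 24, 26, 27} must be used), so M = 9.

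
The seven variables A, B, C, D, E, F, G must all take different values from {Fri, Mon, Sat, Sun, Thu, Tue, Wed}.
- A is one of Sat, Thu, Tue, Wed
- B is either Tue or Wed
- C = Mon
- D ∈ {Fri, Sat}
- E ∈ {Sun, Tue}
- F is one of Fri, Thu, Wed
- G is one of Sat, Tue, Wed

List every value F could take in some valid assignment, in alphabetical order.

Fri, Thu, Wed

C must be Mon (only option left).
Among the 6 still-open variables, Sun fits only E (and all 6 values in {Fri, Sat, Sun, Thu, Tue, Wed} must be used), so E = Sun.
No further eliminations apply; F can still be any of Fri, Thu, Wed.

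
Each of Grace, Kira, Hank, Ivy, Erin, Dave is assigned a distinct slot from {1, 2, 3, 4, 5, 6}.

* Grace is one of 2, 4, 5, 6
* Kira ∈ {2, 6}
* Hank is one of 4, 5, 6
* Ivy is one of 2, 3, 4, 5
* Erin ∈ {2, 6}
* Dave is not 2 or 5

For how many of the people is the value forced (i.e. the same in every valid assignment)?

Among the 6 variables, 1 fits only Dave (and all 6 values in {1, 2, 3, 4, 5, 6} must be used), so Dave = 1.
The 5 still-open variables draw from only 5 values {2, 3, 4, 5, 6}, so each is used; only Ivy can be 3, hence Ivy = 3.
Kira and Erin share exactly the 2 values {2, 6}; by pigeonhole those values go to them, so strike 2, 6 from Grace, Hank.
Determined: Ivy=3, Dave=1. The other people each still have more than one consistent value. That makes 2.

2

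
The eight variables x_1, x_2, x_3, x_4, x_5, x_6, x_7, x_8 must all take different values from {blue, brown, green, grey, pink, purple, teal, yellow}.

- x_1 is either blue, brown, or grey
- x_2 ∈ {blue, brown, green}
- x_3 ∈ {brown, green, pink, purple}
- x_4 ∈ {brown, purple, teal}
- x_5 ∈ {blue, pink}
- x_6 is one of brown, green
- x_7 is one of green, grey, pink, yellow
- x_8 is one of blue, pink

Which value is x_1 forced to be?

The 8 variables draw from only 8 values {blue, brown, green, grey, pink, purple, teal, yellow}, so each is used; only x_4 can be teal, hence x_4 = teal.
The 7 still-open variables together cover exactly {blue, brown, green, grey, pink, purple, yellow} — 7 values for 7 variables — and purple appears only in x_3's list, so x_3 = purple.
The 6 still-open variables draw from only 6 values {blue, brown, green, grey, pink, yellow}, so each is used; only x_7 can be yellow, hence x_7 = yellow.
Among the 5 still-open variables, grey fits only x_1 (and all 5 values in {blue, brown, green, grey, pink} must be used), so x_1 = grey.

grey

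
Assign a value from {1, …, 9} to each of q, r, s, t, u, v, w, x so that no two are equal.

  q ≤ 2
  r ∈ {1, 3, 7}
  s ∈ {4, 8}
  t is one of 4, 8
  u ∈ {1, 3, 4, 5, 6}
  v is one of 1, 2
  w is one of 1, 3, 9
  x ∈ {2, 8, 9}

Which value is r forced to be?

7

The 2 variables q and v are confined to {1, 2}, which locks those values in; drop them from r, u, w, x.
The 2 variables s and t are confined to {4, 8}, which locks those values in; drop them from u, x.
x has just one choice, so x = 9. Eliminate 9 elsewhere: w.
w's domain is down to {3}, so w = 3. So r, u can't be 3.
So r = 7.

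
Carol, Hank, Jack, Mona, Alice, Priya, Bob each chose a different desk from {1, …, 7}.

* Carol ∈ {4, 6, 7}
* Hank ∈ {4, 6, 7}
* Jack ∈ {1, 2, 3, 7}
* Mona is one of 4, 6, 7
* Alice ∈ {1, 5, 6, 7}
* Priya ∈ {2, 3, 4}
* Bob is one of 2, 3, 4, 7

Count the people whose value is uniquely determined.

Among the 7 variables, 5 fits only Alice (and all 7 values in {1, 2, 3, 4, 5, 6, 7} must be used), so Alice = 5.
Among the 6 still-open variables, 1 fits only Jack (and all 6 values in {1, 2, 3, 4, 6, 7} must be used), so Jack = 1.
The 3 variables Carol, Hank, Mona are confined to {4, 6, 7}, which locks those values in; drop them from Priya, Bob.
Determined: Jack=1, Alice=5. The other people each still have more than one consistent value. That makes 2.

2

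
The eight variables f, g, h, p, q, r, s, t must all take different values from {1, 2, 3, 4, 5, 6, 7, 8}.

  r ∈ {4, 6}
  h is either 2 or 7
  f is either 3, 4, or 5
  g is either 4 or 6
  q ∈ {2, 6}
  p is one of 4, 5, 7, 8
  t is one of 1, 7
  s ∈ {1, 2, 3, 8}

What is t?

g and r between them cover only {4, 6} — a naked pair. Remove those values from f, p, q.
q has just one choice, so q = 2. Remove 2 from h, s.
That leaves h = 7. So p, t can't be 7.
So t = 1.

1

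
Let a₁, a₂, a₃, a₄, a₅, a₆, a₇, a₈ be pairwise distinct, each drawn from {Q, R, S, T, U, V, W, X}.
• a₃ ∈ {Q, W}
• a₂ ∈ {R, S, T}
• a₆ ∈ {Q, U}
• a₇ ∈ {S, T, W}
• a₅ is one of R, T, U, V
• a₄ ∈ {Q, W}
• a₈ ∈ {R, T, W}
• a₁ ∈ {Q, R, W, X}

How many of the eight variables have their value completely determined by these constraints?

The 8 variables draw from only 8 values {Q, R, S, T, U, V, W, X}, so each is used; only a₅ can be V, hence a₅ = V.
Among the 7 still-open variables, U fits only a₆ (and all 7 values in {Q, R, S, T, U, W, X} must be used), so a₆ = U.
Among the 6 still-open variables, X fits only a₁ (and all 6 values in {Q, R, S, T, W, X} must be used), so a₁ = X.
a₃ and a₄ between them cover only {Q, W} — a naked pair. Remove those values from a₇, a₈.
Determined: a₁=X, a₅=V, a₆=U. The other variables each still have more than one consistent value. That makes 3.

3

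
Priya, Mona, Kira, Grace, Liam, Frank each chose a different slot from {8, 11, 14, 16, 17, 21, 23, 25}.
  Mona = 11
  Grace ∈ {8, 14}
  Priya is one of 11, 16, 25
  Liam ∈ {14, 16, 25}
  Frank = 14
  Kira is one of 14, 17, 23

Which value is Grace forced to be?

8

Mona's domain is down to {11}, so Mona = 11. Strike 11 from Priya.
Frank has just one choice, so Frank = 14. So Kira, Grace, Liam can't be 14.
So Grace = 8.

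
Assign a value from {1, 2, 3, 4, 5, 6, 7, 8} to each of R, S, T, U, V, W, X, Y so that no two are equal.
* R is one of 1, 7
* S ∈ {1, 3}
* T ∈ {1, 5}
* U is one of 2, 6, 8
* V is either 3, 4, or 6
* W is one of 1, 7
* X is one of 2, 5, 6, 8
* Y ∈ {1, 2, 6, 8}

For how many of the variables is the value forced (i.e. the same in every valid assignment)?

The 8 variables together cover exactly {1, 2, 3, 4, 5, 6, 7, 8} — 8 values for 8 variables — and 4 appears only in V's list, so V = 4.
Among the 7 still-open variables, 3 fits only S (and all 7 values in {1, 2, 3, 5, 6, 7, 8} must be used), so S = 3.
R and W between them cover only {1, 7} — a naked pair. Remove those values from T, Y.
T must be 5 (only option left). Strike 5 from X.
Determined: S=3, T=5, V=4. The other variables each still have more than one consistent value. That makes 3.

3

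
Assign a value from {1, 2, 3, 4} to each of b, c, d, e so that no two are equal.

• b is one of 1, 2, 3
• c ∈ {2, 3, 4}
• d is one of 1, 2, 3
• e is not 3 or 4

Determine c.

4

Among the 4 variables, 4 fits only c (and all 4 values in {1, 2, 3, 4} must be used), so c = 4.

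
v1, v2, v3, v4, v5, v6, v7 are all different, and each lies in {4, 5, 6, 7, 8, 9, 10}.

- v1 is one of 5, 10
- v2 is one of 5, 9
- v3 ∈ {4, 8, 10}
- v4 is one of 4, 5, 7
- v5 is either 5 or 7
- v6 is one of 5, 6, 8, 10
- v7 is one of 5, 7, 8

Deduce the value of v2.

9

The 7 variables draw from only 7 values {4, 5, 6, 7, 8, 9, 10}, so each is used; only v6 can be 6, hence v6 = 6.
The 6 still-open variables draw from only 6 values {4, 5, 7, 8, 9, 10}, so each is used; only v2 can be 9, hence v2 = 9.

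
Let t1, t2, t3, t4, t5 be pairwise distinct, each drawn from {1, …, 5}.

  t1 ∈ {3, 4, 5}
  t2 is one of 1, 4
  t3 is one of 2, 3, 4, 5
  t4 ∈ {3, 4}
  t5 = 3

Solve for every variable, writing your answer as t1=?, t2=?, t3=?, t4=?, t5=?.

t5's domain is down to {3}, so t5 = 3. Strike 3 from t1, t3, t4.
t4 has just one choice, so t4 = 4. Remove 4 from t1, t2, t3.
t1 has just one choice, so t1 = 5. Remove 5 from t3.
t2 has just one choice, so t2 = 1.
t3's domain is down to {2}, so t3 = 2.

t1=5, t2=1, t3=2, t4=4, t5=3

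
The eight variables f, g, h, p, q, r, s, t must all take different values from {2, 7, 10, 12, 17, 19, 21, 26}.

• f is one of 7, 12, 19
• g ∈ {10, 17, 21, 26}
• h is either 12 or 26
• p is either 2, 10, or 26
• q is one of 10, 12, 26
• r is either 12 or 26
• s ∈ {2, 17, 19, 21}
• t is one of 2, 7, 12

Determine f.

h and r between them cover only {12, 26} — a naked pair. Remove those values from f, g, p, q, t.
q must be 10 (only option left). Strike 10 from g, p.
p has just one choice, so p = 2. Eliminate 2 elsewhere: s, t.
That leaves t = 7. So f can't be 7.
So f = 19.

19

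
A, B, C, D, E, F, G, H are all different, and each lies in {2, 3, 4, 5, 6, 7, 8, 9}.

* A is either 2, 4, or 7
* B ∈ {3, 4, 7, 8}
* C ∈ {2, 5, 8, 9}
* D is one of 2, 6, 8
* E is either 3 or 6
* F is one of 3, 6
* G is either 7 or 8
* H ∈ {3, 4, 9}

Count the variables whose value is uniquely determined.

The 8 variables together cover exactly {2, 3, 4, 5, 6, 7, 8, 9} — 8 values for 8 variables — and 5 appears only in C's list, so C = 5.
Among the 7 still-open variables, 9 fits only H (and all 7 values in {2, 3, 4, 6, 7, 8, 9} must be used), so H = 9.
E and F share exactly the 2 values {3, 6}; by pigeonhole those values go to them, so strike 3, 6 from B, D.
Determined: C=5, H=9. The other variables each still have more than one consistent value. That makes 2.

2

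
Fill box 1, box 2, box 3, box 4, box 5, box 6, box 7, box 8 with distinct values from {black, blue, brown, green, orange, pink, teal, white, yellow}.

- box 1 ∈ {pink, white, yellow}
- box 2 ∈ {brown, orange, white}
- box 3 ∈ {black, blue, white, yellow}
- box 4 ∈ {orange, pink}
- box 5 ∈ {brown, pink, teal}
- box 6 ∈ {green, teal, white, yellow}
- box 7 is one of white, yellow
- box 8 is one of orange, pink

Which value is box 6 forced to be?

green

box 4 and box 8 share exactly the 2 values {orange, pink}; by pigeonhole those values go to them, so strike orange, pink from box 1, box 2, box 5.
The 2 variables box 1 and box 7 are confined to {white, yellow}, which locks those values in; drop them from box 2, box 3, box 6.
box 2's domain is down to {brown}, so box 2 = brown. Eliminate brown elsewhere: box 5.
That leaves box 5 = teal. Eliminate teal elsewhere: box 6.
So box 6 = green.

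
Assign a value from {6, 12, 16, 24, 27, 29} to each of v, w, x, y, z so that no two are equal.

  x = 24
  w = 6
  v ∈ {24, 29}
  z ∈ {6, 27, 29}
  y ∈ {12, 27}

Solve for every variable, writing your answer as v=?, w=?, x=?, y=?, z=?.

v=29, w=6, x=24, y=12, z=27

w must be 6 (only option left). So z can't be 6.
That leaves x = 24. So v can't be 24.
That leaves v = 29. Remove 29 from z.
That leaves z = 27. Eliminate 27 elsewhere: y.
y must be 12 (only option left).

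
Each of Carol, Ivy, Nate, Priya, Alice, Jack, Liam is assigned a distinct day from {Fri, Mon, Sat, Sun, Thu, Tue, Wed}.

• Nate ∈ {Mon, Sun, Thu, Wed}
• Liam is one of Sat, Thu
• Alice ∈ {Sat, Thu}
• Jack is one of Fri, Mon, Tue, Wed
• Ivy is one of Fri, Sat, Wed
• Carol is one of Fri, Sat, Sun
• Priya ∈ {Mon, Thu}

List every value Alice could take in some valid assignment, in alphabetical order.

The 7 variables together cover exactly {Fri, Mon, Sat, Sun, Thu, Tue, Wed} — 7 values for 7 variables — and Tue appears only in Jack's list, so Jack = Tue.
The 2 variables Alice and Liam are confined to {Sat, Thu}, which locks those values in; drop them from Carol, Ivy, Nate, Priya.
Priya must be Mon (only option left). Remove Mon from Nate.
No further eliminations apply; Alice can still be any of Sat, Thu.

Sat, Thu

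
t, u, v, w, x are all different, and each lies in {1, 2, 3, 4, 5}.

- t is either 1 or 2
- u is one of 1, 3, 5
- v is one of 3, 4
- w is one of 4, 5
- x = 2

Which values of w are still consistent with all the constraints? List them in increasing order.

4, 5

x must be 2 (only option left). Strike 2 from t.
That leaves t = 1. So u can't be 1.
No further eliminations apply; w can still be any of 4, 5.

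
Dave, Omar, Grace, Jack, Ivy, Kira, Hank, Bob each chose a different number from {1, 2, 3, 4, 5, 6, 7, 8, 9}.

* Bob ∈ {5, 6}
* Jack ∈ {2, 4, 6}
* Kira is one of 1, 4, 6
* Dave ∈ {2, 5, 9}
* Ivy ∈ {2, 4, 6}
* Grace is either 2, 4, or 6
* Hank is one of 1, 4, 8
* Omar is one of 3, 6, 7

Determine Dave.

Grace, Jack, Ivy between them cover only {2, 4, 6} — a naked triple. Remove those values from Dave, Omar, Kira, Hank, Bob.
Kira's domain is down to {1}, so Kira = 1. Remove 1 from Hank.
Hank has just one choice, so Hank = 8.
Bob has just one choice, so Bob = 5. Strike 5 from Dave.
So Dave = 9.

9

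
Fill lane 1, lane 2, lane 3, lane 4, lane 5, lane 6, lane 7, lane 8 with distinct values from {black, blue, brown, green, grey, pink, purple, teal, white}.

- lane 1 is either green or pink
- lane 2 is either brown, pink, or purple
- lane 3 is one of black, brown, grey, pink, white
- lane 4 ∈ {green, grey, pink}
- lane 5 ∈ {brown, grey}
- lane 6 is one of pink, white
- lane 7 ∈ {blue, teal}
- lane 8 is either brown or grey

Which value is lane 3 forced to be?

black

lane 5 and lane 8 share exactly the 2 values {brown, grey}; by pigeonhole those values go to them, so strike brown, grey from lane 2, lane 3, lane 4.
lane 1 and lane 4 between them cover only {green, pink} — a naked pair. Remove those values from lane 2, lane 3, lane 6.
lane 2's domain is down to {purple}, so lane 2 = purple.
That leaves lane 6 = white. So lane 3 can't be white.
So lane 3 = black.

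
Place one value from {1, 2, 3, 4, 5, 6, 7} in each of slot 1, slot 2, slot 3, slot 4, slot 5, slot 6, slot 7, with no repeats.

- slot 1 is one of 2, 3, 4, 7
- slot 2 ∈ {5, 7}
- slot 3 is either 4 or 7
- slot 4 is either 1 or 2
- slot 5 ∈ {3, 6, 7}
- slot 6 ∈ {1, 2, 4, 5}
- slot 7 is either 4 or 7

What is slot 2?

The 7 variables draw from only 7 values {1, 2, 3, 4, 5, 6, 7}, so each is used; only slot 5 can be 6, hence slot 5 = 6.
The 6 still-open variables draw from only 6 values {1, 2, 3, 4, 5, 7}, so each is used; only slot 1 can be 3, hence slot 1 = 3.
slot 3 and slot 7 share exactly the 2 values {4, 7}; by pigeonhole those values go to them, so strike 4, 7 from slot 2, slot 6.
So slot 2 = 5.

5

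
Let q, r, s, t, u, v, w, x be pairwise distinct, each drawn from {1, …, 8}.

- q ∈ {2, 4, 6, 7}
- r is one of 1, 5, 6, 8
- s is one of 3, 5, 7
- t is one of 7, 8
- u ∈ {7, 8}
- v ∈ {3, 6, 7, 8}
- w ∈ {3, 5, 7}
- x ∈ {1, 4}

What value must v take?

6

The 8 variables together cover exactly {1, 2, 3, 4, 5, 6, 7, 8} — 8 values for 8 variables — and 2 appears only in q's list, so q = 2.
The 7 still-open variables draw from only 7 values {1, 3, 4, 5, 6, 7, 8}, so each is used; only x can be 4, hence x = 4.
Among the 6 still-open variables, 1 fits only r (and all 6 values in {1, 3, 5, 6, 7, 8} must be used), so r = 1.
Among the 5 still-open variables, 6 fits only v (and all 5 values in {3, 5, 6, 7, 8} must be used), so v = 6.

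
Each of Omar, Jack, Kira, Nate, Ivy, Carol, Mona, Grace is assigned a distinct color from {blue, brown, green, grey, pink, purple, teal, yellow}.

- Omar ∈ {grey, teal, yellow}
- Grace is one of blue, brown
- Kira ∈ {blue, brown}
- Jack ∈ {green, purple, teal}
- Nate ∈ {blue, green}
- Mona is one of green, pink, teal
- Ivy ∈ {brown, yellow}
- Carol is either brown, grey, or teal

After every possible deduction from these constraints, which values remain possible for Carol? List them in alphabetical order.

grey, teal

The 8 variables draw from only 8 values {blue, brown, green, grey, pink, purple, teal, yellow}, so each is used; only Mona can be pink, hence Mona = pink.
The 7 still-open variables together cover exactly {blue, brown, green, grey, purple, teal, yellow} — 7 values for 7 variables — and purple appears only in Jack's list, so Jack = purple.
The 6 still-open variables draw from only 6 values {blue, brown, green, grey, teal, yellow}, so each is used; only Nate can be green, hence Nate = green.
Kira and Grace between them cover only {blue, brown} — a naked pair. Remove those values from Ivy, Carol.
That leaves Ivy = yellow. Strike yellow from Omar.
No further eliminations apply; Carol can still be any of grey, teal.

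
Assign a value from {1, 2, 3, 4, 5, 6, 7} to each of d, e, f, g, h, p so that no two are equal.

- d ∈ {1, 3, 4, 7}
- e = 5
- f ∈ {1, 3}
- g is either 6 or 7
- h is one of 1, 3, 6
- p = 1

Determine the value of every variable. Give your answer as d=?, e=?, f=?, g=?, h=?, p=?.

e's domain is down to {5}, so e = 5.
p's domain is down to {1}, so p = 1. So d, f, h can't be 1.
f has just one choice, so f = 3. Strike 3 from d, h.
h's domain is down to {6}, so h = 6. Eliminate 6 elsewhere: g.
That leaves g = 7. Remove 7 from d.
That leaves d = 4.

d=4, e=5, f=3, g=7, h=6, p=1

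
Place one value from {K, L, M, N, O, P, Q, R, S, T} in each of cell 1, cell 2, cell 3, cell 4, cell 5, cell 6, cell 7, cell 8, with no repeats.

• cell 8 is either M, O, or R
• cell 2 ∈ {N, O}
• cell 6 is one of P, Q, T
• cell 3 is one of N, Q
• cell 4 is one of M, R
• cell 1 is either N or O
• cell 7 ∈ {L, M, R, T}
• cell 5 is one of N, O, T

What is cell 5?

T

The 8 variables draw from only 8 values {L, M, N, O, P, Q, R, T}, so each is used; only cell 7 can be L, hence cell 7 = L.
The 7 still-open variables together cover exactly {M, N, O, P, Q, R, T} — 7 values for 7 variables — and P appears only in cell 6's list, so cell 6 = P.
The 6 still-open variables together cover exactly {M, N, O, Q, R, T} — 6 values for 6 variables — and Q appears only in cell 3's list, so cell 3 = Q.
Among the 5 still-open variables, T fits only cell 5 (and all 5 values in {M, N, O, R, T} must be used), so cell 5 = T.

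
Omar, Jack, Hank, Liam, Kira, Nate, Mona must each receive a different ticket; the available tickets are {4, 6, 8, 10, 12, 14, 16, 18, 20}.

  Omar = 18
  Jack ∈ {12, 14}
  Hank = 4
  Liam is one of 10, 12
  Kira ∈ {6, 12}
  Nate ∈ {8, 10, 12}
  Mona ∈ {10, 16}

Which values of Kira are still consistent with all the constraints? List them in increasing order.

Omar has just one choice, so Omar = 18.
Hank's domain is down to {4}, so Hank = 4.
No further eliminations apply; Kira can still be any of 6, 12.

6, 12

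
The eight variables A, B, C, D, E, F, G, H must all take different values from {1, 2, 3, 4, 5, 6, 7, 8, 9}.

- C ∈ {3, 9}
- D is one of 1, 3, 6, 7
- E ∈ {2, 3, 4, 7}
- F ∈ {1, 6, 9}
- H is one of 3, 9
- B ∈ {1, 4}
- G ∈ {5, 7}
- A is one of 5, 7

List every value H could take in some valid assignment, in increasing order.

The 8 variables draw from only 8 values {1, 2, 3, 4, 5, 6, 7, 9}, so each is used; only E can be 2, hence E = 2.
The 7 still-open variables draw from only 7 values {1, 3, 4, 5, 6, 7, 9}, so each is used; only B can be 4, hence B = 4.
The 2 variables A and G are confined to {5, 7}, which locks those values in; drop them from D.
C and H share exactly the 2 values {3, 9}; by pigeonhole those values go to them, so strike 3, 9 from D, F.
No further eliminations apply; H can still be any of 3, 9.

3, 9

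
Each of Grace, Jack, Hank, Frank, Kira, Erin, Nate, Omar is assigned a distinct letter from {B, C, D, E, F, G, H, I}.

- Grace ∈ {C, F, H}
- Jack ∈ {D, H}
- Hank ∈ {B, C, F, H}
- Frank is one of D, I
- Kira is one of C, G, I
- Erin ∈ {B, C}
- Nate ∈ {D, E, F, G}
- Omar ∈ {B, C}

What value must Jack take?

Among the 8 variables, E fits only Nate (and all 8 values in {B, C, D, E, F, G, H, I} must be used), so Nate = E.
The 7 still-open variables together cover exactly {B, C, D, F, G, H, I} — 7 values for 7 variables — and G appears only in Kira's list, so Kira = G.
Among the 6 still-open variables, I fits only Frank (and all 6 values in {B, C, D, F, H, I} must be used), so Frank = I.
Among the 5 still-open variables, D fits only Jack (and all 5 values in {B, C, D, F, H} must be used), so Jack = D.

D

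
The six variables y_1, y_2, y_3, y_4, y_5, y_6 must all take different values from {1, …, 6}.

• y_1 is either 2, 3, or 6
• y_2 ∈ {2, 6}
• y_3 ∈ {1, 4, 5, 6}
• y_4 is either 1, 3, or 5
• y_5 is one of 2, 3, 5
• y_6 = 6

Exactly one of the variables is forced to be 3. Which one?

y_6's domain is down to {6}, so y_6 = 6. Eliminate 6 elsewhere: y_1, y_2, y_3.
y_2's domain is down to {2}, so y_2 = 2. Eliminate 2 elsewhere: y_1, y_5.
So 3 goes to y_1.

y_1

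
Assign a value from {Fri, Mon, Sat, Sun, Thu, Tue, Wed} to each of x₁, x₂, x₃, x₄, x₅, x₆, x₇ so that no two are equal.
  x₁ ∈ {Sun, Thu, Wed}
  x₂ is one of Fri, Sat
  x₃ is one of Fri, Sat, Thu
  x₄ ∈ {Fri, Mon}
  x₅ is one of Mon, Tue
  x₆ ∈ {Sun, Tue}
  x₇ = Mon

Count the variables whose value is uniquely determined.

x₇ has just one choice, so x₇ = Mon. Strike Mon from x₄, x₅.
x₄'s domain is down to {Fri}, so x₄ = Fri. Remove Fri from x₂, x₃.
x₅ must be Tue (only option left). So x₆ can't be Tue.
x₆ has just one choice, so x₆ = Sun. Strike Sun from x₁.
x₂ has just one choice, so x₂ = Sat. Remove Sat from x₃.
x₃'s domain is down to {Thu}, so x₃ = Thu. Eliminate Thu elsewhere: x₁.
x₁ has just one choice, so x₁ = Wed.
Every variable is fixed: x₁=Wed, x₂=Sat, x₃=Thu, x₄=Fri, x₅=Tue, x₆=Sun, x₇=Mon. That makes 7.

7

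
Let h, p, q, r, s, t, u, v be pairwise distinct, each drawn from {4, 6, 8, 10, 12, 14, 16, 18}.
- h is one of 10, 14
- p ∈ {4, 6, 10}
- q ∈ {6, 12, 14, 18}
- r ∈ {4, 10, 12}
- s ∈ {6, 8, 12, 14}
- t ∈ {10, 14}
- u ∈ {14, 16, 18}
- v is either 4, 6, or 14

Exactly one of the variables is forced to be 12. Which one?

r

The 8 variables together cover exactly {4, 6, 8, 10, 12, 14, 16, 18} — 8 values for 8 variables — and 8 appears only in s's list, so s = 8.
The 7 still-open variables together cover exactly {4, 6, 10, 12, 14, 16, 18} — 7 values for 7 variables — and 16 appears only in u's list, so u = 16.
The 6 still-open variables together cover exactly {4, 6, 10, 12, 14, 18} — 6 values for 6 variables — and 18 appears only in q's list, so q = 18.
The 5 still-open variables draw from only 5 values {4, 6, 10, 12, 14}, so each is used; only r can be 12, hence r = 12.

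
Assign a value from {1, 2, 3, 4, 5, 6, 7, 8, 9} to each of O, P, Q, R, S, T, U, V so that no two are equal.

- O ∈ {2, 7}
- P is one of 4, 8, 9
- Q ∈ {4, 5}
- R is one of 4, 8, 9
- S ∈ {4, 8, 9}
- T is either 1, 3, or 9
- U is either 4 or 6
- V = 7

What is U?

6

V has just one choice, so V = 7. Eliminate 7 elsewhere: O.
O has just one choice, so O = 2.
P, R, S share exactly the 3 values {4, 8, 9}; by pigeonhole those values go to them, so strike 4, 8, 9 from Q, T, U.
So U = 6.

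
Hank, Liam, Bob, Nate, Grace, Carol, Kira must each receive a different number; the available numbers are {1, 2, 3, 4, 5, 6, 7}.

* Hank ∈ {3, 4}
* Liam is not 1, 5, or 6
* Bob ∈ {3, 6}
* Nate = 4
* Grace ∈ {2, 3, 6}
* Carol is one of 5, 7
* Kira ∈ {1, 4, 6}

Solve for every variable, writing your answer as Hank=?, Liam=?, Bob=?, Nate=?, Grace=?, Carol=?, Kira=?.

Hank=3, Liam=7, Bob=6, Nate=4, Grace=2, Carol=5, Kira=1

Nate has just one choice, so Nate = 4. Strike 4 from Hank, Liam, Kira.
Hank has just one choice, so Hank = 3. So Liam, Bob, Grace can't be 3.
Bob's domain is down to {6}, so Bob = 6. Eliminate 6 elsewhere: Grace, Kira.
Grace has just one choice, so Grace = 2. So Liam can't be 2.
Kira has just one choice, so Kira = 1.
Liam has just one choice, so Liam = 7. Strike 7 from Carol.
Carol's domain is down to {5}, so Carol = 5.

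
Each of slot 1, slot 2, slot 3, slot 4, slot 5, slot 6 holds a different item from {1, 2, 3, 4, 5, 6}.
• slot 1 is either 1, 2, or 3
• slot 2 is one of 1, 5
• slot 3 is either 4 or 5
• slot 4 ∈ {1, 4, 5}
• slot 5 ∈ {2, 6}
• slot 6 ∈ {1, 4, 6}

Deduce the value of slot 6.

6

Among the 6 variables, 3 fits only slot 1 (and all 6 values in {1, 2, 3, 4, 5, 6} must be used), so slot 1 = 3.
The 5 still-open variables together cover exactly {1, 2, 4, 5, 6} — 5 values for 5 variables — and 2 appears only in slot 5's list, so slot 5 = 2.
Among the 4 still-open variables, 6 fits only slot 6 (and all 4 values in {1, 4, 5, 6} must be used), so slot 6 = 6.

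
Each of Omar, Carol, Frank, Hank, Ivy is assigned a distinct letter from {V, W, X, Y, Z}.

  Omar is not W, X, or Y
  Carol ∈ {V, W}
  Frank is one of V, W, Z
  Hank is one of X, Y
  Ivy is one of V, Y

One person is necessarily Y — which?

Ivy

The 5 variables together cover exactly {V, W, X, Y, Z} — 5 values for 5 variables — and X appears only in Hank's list, so Hank = X.
The 4 still-open variables together cover exactly {V, W, Y, Z} — 4 values for 4 variables — and Y appears only in Ivy's list, so Ivy = Y.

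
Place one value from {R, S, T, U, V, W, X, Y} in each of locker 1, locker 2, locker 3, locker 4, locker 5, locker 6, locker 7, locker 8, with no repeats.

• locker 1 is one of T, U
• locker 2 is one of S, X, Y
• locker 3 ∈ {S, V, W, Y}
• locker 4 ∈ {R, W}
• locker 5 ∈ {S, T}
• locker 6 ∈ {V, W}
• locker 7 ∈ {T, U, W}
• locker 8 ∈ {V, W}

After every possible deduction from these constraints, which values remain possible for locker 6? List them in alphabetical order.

The 8 variables draw from only 8 values {R, S, T, U, V, W, X, Y}, so each is used; only locker 4 can be R, hence locker 4 = R.
The 7 still-open variables together cover exactly {S, T, U, V, W, X, Y} — 7 values for 7 variables — and X appears only in locker 2's list, so locker 2 = X.
The 6 still-open variables draw from only 6 values {S, T, U, V, W, Y}, so each is used; only locker 3 can be Y, hence locker 3 = Y.
Among the 5 still-open variables, S fits only locker 5 (and all 5 values in {S, T, U, V, W} must be used), so locker 5 = S.
locker 6 and locker 8 between them cover only {V, W} — a naked pair. Remove those values from locker 7.
No further eliminations apply; locker 6 can still be any of V, W.

V, W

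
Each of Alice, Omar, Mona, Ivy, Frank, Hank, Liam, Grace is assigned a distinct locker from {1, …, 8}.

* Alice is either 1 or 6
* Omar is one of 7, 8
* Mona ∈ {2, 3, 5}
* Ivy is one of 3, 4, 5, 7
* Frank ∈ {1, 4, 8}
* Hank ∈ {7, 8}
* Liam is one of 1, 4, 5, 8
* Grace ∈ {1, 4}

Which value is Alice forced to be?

6

The 8 variables together cover exactly {1, 2, 3, 4, 5, 6, 7, 8} — 8 values for 8 variables — and 2 appears only in Mona's list, so Mona = 2.
The 7 still-open variables together cover exactly {1, 3, 4, 5, 6, 7, 8} — 7 values for 7 variables — and 3 appears only in Ivy's list, so Ivy = 3.
Among the 6 still-open variables, 5 fits only Liam (and all 6 values in {1, 4, 5, 6, 7, 8} must be used), so Liam = 5.
The 5 still-open variables together cover exactly {1, 4, 6, 7, 8} — 5 values for 5 variables — and 6 appears only in Alice's list, so Alice = 6.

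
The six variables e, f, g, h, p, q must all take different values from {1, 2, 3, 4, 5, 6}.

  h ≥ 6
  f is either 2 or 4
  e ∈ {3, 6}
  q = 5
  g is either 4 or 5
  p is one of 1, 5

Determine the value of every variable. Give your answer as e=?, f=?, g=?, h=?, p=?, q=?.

e=3, f=2, g=4, h=6, p=1, q=5

h must be 6 (only option left). Strike 6 from e.
That leaves q = 5. Strike 5 from g, p.
e has just one choice, so e = 3.
That leaves g = 4. Eliminate 4 elsewhere: f.
That leaves p = 1.
f's domain is down to {2}, so f = 2.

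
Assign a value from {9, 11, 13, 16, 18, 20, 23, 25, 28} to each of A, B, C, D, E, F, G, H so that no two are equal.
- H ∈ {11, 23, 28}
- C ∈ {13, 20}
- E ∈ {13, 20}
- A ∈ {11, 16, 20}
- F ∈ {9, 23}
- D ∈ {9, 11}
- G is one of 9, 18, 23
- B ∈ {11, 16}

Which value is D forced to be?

9

The 8 variables together cover exactly {9, 11, 13, 16, 18, 20, 23, 28} — 8 values for 8 variables — and 18 appears only in G's list, so G = 18.
The 7 still-open variables together cover exactly {9, 11, 13, 16, 20, 23, 28} — 7 values for 7 variables — and 28 appears only in H's list, so H = 28.
Among the 6 still-open variables, 23 fits only F (and all 6 values in {9, 11, 13, 16, 20, 23} must be used), so F = 23.
The 5 still-open variables draw from only 5 values {9, 11, 13, 16, 20}, so each is used; only D can be 9, hence D = 9.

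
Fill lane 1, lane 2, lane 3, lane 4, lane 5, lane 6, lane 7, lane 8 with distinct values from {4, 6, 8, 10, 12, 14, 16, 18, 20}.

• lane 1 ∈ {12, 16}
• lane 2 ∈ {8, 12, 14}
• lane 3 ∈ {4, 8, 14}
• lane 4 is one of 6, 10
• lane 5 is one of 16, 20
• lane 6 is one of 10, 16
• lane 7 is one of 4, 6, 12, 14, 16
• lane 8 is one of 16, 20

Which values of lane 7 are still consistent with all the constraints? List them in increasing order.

4, 14

lane 5 and lane 8 share exactly the 2 values {16, 20}; by pigeonhole those values go to them, so strike 16, 20 from lane 1, lane 6, lane 7.
lane 1's domain is down to {12}, so lane 1 = 12. Strike 12 from lane 2, lane 7.
lane 6 has just one choice, so lane 6 = 10. Eliminate 10 elsewhere: lane 4.
lane 4 has just one choice, so lane 4 = 6. Strike 6 from lane 7.
No further eliminations apply; lane 7 can still be any of 4, 14.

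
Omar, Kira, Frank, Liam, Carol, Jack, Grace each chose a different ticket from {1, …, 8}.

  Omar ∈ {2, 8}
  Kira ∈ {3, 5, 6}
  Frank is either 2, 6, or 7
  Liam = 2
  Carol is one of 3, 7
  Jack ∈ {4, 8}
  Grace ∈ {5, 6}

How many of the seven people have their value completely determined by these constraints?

3

Liam has just one choice, so Liam = 2. So Omar, Frank can't be 2.
Omar's domain is down to {8}, so Omar = 8. Remove 8 from Jack.
Jack's domain is down to {4}, so Jack = 4.
Determined: Omar=8, Liam=2, Jack=4. The other people each still have more than one consistent value. That makes 3.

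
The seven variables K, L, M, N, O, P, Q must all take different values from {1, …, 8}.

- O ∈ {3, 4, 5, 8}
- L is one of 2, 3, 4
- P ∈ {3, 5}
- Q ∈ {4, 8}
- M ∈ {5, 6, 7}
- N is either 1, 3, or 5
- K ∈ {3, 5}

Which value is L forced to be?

K and P between them cover only {3, 5} — a naked pair. Remove those values from L, M, N, O.
N has just one choice, so N = 1.
The 2 variables O and Q are confined to {4, 8}, which locks those values in; drop them from L.
So L = 2.

2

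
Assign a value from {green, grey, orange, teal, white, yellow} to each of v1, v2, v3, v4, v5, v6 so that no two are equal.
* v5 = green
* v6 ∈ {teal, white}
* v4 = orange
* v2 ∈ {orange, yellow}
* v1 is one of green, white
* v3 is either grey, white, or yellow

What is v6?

teal

v4 must be orange (only option left). Eliminate orange elsewhere: v2.
v5 must be green (only option left). So v1 can't be green.
v1's domain is down to {white}, so v1 = white. Remove white from v3, v6.
So v6 = teal.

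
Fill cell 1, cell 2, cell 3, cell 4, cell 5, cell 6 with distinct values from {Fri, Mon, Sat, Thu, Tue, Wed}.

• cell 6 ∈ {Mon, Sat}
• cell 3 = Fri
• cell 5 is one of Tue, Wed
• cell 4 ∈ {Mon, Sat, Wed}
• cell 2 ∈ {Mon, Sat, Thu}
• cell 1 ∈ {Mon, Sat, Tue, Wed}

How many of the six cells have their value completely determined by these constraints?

cell 3's domain is down to {Fri}, so cell 3 = Fri.
Among the 5 still-open variables, Thu fits only cell 2 (and all 5 values in {Mon, Sat, Thu, Tue, Wed} must be used), so cell 2 = Thu.
Determined: cell 2=Thu, cell 3=Fri. The other cells each still have more than one consistent value. That makes 2.

2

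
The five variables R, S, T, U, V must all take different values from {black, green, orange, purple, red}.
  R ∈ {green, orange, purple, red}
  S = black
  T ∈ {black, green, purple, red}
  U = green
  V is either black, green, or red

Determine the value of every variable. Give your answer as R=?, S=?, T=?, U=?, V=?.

R=orange, S=black, T=purple, U=green, V=red

S must be black (only option left). Strike black from T, V.
U's domain is down to {green}, so U = green. Eliminate green elsewhere: R, T, V.
V must be red (only option left). So R, T can't be red.
That leaves T = purple. So R can't be purple.
That leaves R = orange.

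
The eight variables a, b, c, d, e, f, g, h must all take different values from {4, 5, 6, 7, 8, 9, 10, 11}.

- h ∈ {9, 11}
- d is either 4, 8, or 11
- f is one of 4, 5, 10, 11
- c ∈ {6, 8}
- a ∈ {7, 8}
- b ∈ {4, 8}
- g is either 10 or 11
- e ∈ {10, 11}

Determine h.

9

The 8 variables draw from only 8 values {4, 5, 6, 7, 8, 9, 10, 11}, so each is used; only f can be 5, hence f = 5.
The 7 still-open variables draw from only 7 values {4, 6, 7, 8, 9, 10, 11}, so each is used; only c can be 6, hence c = 6.
The 6 still-open variables together cover exactly {4, 7, 8, 9, 10, 11} — 6 values for 6 variables — and 7 appears only in a's list, so a = 7.
The 5 still-open variables together cover exactly {4, 8, 9, 10, 11} — 5 values for 5 variables — and 9 appears only in h's list, so h = 9.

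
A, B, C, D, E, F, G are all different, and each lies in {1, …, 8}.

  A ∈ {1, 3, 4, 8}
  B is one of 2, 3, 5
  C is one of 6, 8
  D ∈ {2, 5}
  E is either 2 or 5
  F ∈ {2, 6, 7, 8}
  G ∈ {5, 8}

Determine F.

7

D and E share exactly the 2 values {2, 5}; by pigeonhole those values go to them, so strike 2, 5 from B, F, G.
B has just one choice, so B = 3. Remove 3 from A.
G has just one choice, so G = 8. Remove 8 from A, C, F.
C's domain is down to {6}, so C = 6. Strike 6 from F.
So F = 7.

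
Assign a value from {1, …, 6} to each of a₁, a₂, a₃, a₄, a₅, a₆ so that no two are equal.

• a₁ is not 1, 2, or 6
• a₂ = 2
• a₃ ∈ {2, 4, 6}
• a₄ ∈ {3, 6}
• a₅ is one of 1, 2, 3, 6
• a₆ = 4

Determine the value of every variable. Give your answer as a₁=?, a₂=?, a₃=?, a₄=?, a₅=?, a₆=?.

a₁=5, a₂=2, a₃=6, a₄=3, a₅=1, a₆=4

a₂ has just one choice, so a₂ = 2. Remove 2 from a₃, a₅.
That leaves a₆ = 4. Remove 4 from a₁, a₃.
a₃ has just one choice, so a₃ = 6. Remove 6 from a₄, a₅.
a₄ has just one choice, so a₄ = 3. Remove 3 from a₁, a₅.
a₅ has just one choice, so a₅ = 1.
That leaves a₁ = 5.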